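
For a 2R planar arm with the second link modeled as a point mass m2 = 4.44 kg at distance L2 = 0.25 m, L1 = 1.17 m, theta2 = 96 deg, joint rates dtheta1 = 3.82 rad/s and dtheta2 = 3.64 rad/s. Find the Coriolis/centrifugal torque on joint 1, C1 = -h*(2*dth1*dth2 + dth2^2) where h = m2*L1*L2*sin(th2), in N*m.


h = m2*L1*L2*sin(th2) = 4.44*1.17*0.25*sin(96 deg) = 1.291586
C1 = -h*(2*3.82*3.64 + 3.64^2) = -1.291586*41.0592 = -53.0315

-53.0315 N*m


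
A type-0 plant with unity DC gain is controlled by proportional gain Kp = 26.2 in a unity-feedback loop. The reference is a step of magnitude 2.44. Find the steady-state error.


e_ss = R/(1 + Kp) = 2.44/(1 + 26.2) = 2.44/27.2000 = 0.0897

0.0897


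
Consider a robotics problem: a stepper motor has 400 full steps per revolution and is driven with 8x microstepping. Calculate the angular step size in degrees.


step = 360/(400*8) = 360/3200 = 0.1125

0.1125 degrees


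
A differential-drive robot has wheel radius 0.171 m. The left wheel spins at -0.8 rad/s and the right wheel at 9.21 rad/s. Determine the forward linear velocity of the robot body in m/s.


v = r*(wR + wL)/2 = 0.171*(9.21 + -0.8)/2 = 0.7191

0.7191 m/s


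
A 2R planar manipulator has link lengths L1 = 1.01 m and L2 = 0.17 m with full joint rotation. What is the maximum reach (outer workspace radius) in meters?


r_max = L1 + L2 = 1.01 + 0.17 = 1.1800

1.1800 m


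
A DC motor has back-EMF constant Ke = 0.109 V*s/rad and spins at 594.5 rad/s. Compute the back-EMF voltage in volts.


V_emf = Ke * omega = 0.109*594.5 = 64.8005

64.8005 V


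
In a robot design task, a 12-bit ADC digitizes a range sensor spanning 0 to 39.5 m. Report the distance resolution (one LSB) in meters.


res = range / 2^n = 39.5/2^12 = 39.5/4096 = 0.0096

0.0096 m


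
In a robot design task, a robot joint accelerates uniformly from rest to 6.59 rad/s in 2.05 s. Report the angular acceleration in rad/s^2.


alpha = delta_omega / t = 6.59 / 2.05 = 3.2146

3.2146 rad/s^2


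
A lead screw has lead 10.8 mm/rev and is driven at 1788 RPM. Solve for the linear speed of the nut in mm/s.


v = lead * (RPM/60) = 10.8*1788/60 = 321.8400

321.8400 mm/s


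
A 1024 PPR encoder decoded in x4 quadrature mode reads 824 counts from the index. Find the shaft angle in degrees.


angle = counts * 360 / (PPR*4) = 824 * 360 / 4096 = 72.4219

72.4219 degrees


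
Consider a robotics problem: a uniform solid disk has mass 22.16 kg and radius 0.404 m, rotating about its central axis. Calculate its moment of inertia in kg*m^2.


I = (1/2)*m*R^2 = 0.5*22.16*0.404^2 = 1.8084

1.8084 kg*m^2


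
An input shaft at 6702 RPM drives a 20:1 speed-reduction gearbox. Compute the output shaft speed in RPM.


omega_out = omega_in / N = 6702 / 20 = 335.1000

335.1000 RPM


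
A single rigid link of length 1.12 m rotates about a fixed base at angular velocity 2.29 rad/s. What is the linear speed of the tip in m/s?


v = L*omega = 1.12 * 2.29 = 2.5648

2.5648 m/s


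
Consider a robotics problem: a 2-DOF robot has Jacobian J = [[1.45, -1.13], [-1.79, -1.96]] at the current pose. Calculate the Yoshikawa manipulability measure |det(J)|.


det(J) = 1.45*-1.96 - (-1.13)*(-1.79) = -4.8647
|det(J)| = 4.8647

4.8647


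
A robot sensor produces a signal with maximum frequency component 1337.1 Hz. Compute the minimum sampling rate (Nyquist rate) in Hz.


f_s,min = 2*f_max = 2*1337.1 = 2674.2000

2674.2000 Hz


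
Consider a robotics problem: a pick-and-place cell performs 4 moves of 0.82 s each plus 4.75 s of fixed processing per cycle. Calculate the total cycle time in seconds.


T = 4*0.82 + 4.75 = 8.0300

8.0300 s


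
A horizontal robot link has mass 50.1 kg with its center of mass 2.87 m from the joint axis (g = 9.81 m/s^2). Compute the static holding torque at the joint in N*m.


tau = m*g*L = 50.1 * 9.81 * 2.87 = 1410.5505

1410.5505 N*m


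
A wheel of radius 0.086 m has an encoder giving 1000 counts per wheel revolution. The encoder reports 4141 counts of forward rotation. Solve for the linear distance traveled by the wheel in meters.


revs = 4141/1000 = 4.141000
d = revs * 2*pi*r = 4.141000 * 2*pi*0.086 = 2.2376

2.2376 m


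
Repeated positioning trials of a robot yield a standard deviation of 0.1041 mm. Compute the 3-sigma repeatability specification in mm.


repeatability = 3*sigma = 3*0.1041 = 0.3123

0.3123 mm


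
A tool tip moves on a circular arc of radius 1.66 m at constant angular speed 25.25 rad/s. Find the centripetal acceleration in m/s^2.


a_c = omega^2 * r = 25.25^2 * 1.66 = 1058.3537

1058.3537 m/s^2


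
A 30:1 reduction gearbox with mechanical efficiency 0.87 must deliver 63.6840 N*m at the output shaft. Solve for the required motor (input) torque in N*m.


tau_in = tau_out / (N * eta) = 63.6840 / (30 * 0.87) = 2.4400

2.4400 N*m


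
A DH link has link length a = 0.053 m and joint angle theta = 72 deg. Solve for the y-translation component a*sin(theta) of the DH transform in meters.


a*sin(theta) = 0.053*sin(72 deg) = 0.0504

0.0504 m


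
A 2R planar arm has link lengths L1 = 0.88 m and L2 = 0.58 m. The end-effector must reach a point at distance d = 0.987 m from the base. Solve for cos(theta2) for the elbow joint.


cos(th2) = (d^2 - L1^2 - L2^2)/(2*L1*L2) = (0.987^2 - 0.88^2 - 0.58^2)/(2*0.88*0.58) = -0.1338

-0.1338


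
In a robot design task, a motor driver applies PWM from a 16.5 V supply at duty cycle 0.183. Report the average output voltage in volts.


V_avg = V_supply * D = 16.5*0.183 = 3.0195

3.0195 V


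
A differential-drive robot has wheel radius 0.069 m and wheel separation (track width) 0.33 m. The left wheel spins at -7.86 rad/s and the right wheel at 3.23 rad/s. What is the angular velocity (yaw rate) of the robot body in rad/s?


omega = r*(wR - wL)/L = 0.069*(3.23 - (-7.86))/0.33 = 2.3188

2.3188 rad/s


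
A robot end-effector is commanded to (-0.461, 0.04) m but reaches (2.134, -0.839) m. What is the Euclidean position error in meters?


dx = 2.134 - (-0.461) = 2.5950, dy = -0.839 - (0.04) = -0.8790
err = sqrt(6.734025 + 0.772641) = 2.7398

2.7398 m


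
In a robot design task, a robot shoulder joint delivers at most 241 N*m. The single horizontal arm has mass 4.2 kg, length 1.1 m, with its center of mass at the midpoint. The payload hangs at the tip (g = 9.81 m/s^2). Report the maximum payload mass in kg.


tau_arm = m_arm*g*(L/2) = 4.2*9.81*1.1/2 = 22.6611 N*m
tau_payload = tau_max - tau_arm = 241 - 22.6611 = 218.3389
m_payload = tau_payload / (g*L) = 218.3389 / (9.81*1.1) = 20.2334

20.2334 kg


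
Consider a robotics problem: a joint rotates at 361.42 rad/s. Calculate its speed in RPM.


RPM = 361.42 * 60/(2*pi) = 3451.3068

3451.3068 RPM


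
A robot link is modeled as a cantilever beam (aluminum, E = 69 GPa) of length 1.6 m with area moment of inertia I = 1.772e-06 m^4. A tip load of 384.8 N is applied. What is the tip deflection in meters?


delta = F*L^3/(3*E*I) = 384.8*1.6^3/(3*6.900e+10*1.772e-06)
      = 1576.1408/366804 = 0.0043

0.0043 m


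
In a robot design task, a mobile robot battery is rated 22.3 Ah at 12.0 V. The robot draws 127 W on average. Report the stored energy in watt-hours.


E = capacity * V = 22.3*12.0 = 267.6000

267.6000 Wh


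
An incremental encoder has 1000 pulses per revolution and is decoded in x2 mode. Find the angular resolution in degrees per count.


resolution = 360 / (PPR * 2) = 360 / 2000 = 0.1800

0.1800 degrees


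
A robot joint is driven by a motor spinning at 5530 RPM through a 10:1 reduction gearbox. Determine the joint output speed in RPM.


omega_joint = omega_motor / N = 5530 / 10 = 553.0000

553.0000 RPM


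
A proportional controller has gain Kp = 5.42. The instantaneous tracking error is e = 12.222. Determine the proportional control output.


u_P = Kp * e = 5.42 * 12.222 = 66.2432

66.2432


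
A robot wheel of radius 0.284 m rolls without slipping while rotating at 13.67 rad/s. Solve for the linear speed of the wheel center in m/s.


v = omega * r = 13.67 * 0.284 = 3.8823

3.8823 m/s


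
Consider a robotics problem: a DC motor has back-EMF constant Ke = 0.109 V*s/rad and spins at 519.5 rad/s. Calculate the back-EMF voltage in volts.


V_emf = Ke * omega = 0.109*519.5 = 56.6255

56.6255 V


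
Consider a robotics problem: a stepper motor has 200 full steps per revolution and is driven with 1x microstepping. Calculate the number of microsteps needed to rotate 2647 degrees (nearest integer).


step_size = 360/(200*1) = 360/200 = 1.800000 deg
n = 2647/(360/200) = 2647*200/360 = 1470.5556 -> 1471

1471 steps


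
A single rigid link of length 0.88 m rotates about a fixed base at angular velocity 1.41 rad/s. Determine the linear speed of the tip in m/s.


v = L*omega = 0.88 * 1.41 = 1.2408

1.2408 m/s


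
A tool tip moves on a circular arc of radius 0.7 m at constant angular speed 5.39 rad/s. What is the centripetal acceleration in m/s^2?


a_c = omega^2 * r = 5.39^2 * 0.7 = 20.3365

20.3365 m/s^2


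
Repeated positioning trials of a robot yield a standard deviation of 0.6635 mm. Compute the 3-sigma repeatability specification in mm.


repeatability = 3*sigma = 3*0.6635 = 1.9905

1.9905 mm


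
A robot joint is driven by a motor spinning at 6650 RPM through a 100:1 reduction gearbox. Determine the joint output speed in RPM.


omega_joint = omega_motor / N = 6650 / 100 = 66.5000

66.5000 RPM


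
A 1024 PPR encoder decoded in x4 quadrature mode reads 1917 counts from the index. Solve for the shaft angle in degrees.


angle = counts * 360 / (PPR*4) = 1917 * 360 / 4096 = 168.4863

168.4863 degrees


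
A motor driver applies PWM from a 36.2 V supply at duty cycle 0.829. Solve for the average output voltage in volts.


V_avg = V_supply * D = 36.2*0.829 = 30.0098

30.0098 V


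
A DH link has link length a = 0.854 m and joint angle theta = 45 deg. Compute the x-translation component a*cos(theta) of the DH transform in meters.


a*cos(theta) = 0.854*cos(45 deg) = 0.6039

0.6039 m


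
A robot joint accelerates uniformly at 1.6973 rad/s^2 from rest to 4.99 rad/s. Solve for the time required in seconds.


t = delta_omega / alpha = 4.99 / 1.6973 = 2.9400

2.9400 s


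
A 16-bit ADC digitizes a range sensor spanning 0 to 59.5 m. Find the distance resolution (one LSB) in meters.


res = range / 2^n = 59.5/2^16 = 59.5/65536 = 9.0790e-04

9.0790e-04 m


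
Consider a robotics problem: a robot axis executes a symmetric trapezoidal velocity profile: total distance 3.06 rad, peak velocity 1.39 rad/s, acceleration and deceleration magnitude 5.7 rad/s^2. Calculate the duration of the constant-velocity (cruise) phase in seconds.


t_acc = v/a = 0.243860 s, d_acc = v^2/(2a) = 0.169482 rad each
d_cruise = 3.06 - 2*0.169482 = 2.721036 rad
t_cruise = d_cruise/v = 2.721036/1.39 = 1.9576

1.9576 s


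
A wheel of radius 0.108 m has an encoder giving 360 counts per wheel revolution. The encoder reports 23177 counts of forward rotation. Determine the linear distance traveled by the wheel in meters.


revs = 23177/360 = 64.380556
d = revs * 2*pi*r = 64.380556 * 2*pi*0.108 = 43.6876

43.6876 m


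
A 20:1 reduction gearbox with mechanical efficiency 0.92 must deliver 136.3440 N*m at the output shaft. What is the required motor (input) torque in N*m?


tau_in = tau_out / (N * eta) = 136.3440 / (20 * 0.92) = 7.4100

7.4100 N*m


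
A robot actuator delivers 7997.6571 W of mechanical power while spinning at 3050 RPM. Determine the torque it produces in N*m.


omega = 3050 * 2*pi/60 = 319.395253 rad/s
tau = P / omega = 7997.6571 / 319.395253 = 25.0400

25.0400 N*m


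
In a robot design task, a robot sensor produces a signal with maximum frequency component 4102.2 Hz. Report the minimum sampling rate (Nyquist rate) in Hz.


f_s,min = 2*f_max = 2*4102.2 = 8204.4000

8204.4000 Hz


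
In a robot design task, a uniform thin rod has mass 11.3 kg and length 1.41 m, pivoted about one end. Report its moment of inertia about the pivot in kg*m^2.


I = (1/3)*m*L^2 = (1/3)*11.3*1.41^2 = 7.4885

7.4885 kg*m^2


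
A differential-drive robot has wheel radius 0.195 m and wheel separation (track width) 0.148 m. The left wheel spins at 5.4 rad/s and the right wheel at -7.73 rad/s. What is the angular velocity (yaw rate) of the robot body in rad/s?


omega = r*(wR - wL)/L = 0.195*(-7.73 - (5.4))/0.148 = -17.2997

-17.2997 rad/s


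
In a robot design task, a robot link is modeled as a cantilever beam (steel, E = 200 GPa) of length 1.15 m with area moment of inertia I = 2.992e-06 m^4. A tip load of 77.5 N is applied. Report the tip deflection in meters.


delta = F*L^3/(3*E*I) = 77.5*1.15^3/(3*2.000e+11*2.992e-06)
      = 117.8678125/1795200 = 6.5657e-05

6.5657e-05 m


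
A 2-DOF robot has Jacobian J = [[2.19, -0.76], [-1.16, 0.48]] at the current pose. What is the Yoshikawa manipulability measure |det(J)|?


det(J) = 2.19*0.48 - (-0.76)*(-1.16) = 0.1696
|det(J)| = 0.1696

0.1696


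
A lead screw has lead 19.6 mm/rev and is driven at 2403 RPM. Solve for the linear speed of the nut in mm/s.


v = lead * (RPM/60) = 19.6*2403/60 = 784.9800

784.9800 mm/s


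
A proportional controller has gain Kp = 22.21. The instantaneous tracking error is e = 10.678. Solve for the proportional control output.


u_P = Kp * e = 22.21 * 10.678 = 237.1584

237.1584


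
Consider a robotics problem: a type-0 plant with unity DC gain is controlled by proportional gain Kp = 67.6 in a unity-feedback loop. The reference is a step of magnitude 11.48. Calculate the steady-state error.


e_ss = R/(1 + Kp) = 11.48/(1 + 67.6) = 11.48/68.6000 = 0.1673

0.1673


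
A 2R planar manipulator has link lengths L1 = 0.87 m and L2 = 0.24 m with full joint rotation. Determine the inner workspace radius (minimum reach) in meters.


r_min = |L1 - L2| = |0.87 - 0.24| = 0.6300

0.6300 m


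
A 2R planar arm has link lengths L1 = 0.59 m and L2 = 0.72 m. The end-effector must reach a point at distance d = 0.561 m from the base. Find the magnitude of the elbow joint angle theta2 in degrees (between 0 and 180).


cos(th2) = (d^2 - L1^2 - L2^2)/(2*L1*L2) = (0.561^2 - 0.59^2 - 0.72^2)/(2*0.59*0.72) = -0.64945739
th2 = acos(-0.64945739) = 130.5007 deg

130.5007 degrees


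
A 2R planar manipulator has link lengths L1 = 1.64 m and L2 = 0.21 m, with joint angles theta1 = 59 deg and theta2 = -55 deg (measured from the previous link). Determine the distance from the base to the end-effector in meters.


x = L1*cos(th1) + L2*cos(th1+th2) = 1.054151
y = L1*sin(th1) + L2*sin(th1+th2) = 1.420403
d = sqrt(x^2 + y^2) = sqrt(1.111234 + 2.017545) = 1.7688

1.7688 m


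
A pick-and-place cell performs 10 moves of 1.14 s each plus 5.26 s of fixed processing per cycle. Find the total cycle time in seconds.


T = 10*1.14 + 5.26 = 16.6600

16.6600 s


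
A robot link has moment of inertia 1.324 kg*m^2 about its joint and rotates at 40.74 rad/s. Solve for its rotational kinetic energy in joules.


KE = (1/2)*I*omega^2 = 0.5*1.324*40.74^2 = 1098.7529

1098.7529 J


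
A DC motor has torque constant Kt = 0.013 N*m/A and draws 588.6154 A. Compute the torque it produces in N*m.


tau = Kt * I = 0.013*588.6154 = 7.6520

7.6520 N*m


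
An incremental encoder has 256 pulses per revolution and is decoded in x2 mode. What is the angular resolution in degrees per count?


resolution = 360 / (PPR * 2) = 360 / 512 = 0.7031

0.7031 degrees


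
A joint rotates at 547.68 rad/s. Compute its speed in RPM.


RPM = 547.68 * 60/(2*pi) = 5229.9588

5229.9588 RPM


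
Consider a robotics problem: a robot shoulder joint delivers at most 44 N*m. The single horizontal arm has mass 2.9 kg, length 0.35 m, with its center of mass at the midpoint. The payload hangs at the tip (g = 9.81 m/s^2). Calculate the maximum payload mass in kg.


tau_arm = m_arm*g*(L/2) = 2.9*9.81*0.35/2 = 4.9786 N*m
tau_payload = tau_max - tau_arm = 44 - 4.9786 = 39.0214
m_payload = tau_payload / (g*L) = 39.0214 / (9.81*0.35) = 11.3649

11.3649 kg


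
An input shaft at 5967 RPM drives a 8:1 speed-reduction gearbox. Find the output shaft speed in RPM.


omega_out = omega_in / N = 5967 / 8 = 745.8750

745.8750 RPM


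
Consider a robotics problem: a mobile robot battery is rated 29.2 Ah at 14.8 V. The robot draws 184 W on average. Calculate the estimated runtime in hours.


E = 29.2*14.8 = 432.1600 Wh
t = E/P = 432.1600/184 = 2.3487

2.3487 hours


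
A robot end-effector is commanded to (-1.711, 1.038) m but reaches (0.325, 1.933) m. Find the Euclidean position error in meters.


dx = 0.325 - (-1.711) = 2.0360, dy = 1.933 - (1.038) = 0.8950
err = sqrt(4.145296 + 0.801025) = 2.2240

2.2240 m


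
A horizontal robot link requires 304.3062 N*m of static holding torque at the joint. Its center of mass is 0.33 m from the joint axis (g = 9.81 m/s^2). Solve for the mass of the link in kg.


m = tau / (g*L) = 304.3062 / (9.81 * 0.33) = 94.0000

94.0000 kg


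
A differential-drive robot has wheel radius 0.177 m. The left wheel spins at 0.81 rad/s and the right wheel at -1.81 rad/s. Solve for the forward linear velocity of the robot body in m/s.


v = r*(wR + wL)/2 = 0.177*(-1.81 + 0.81)/2 = -0.0885

-0.0885 m/s


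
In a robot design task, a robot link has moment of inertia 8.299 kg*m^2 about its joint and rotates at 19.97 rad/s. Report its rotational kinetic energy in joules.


KE = (1/2)*I*omega^2 = 0.5*8.299*19.97^2 = 1654.8243

1654.8243 J


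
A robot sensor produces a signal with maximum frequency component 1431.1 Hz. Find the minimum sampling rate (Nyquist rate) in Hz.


f_s,min = 2*f_max = 2*1431.1 = 2862.2000

2862.2000 Hz


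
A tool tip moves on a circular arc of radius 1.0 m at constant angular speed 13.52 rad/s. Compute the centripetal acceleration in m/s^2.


a_c = omega^2 * r = 13.52^2 * 1.0 = 182.7904

182.7904 m/s^2


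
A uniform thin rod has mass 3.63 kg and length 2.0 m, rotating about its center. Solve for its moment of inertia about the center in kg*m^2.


I = (1/12)*m*L^2 = (1/12)*3.63*2.0^2 = 1.2100

1.2100 kg*m^2


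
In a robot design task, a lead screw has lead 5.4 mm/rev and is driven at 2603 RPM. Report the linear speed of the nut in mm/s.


v = lead * (RPM/60) = 5.4*2603/60 = 234.2700

234.2700 mm/s


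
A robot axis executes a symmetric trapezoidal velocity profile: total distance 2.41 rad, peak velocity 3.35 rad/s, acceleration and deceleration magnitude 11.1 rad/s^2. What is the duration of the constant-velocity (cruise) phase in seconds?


t_acc = v/a = 0.301802 s, d_acc = v^2/(2a) = 0.505518 rad each
d_cruise = 2.41 - 2*0.505518 = 1.398964 rad
t_cruise = d_cruise/v = 1.398964/3.35 = 0.4176

0.4176 s


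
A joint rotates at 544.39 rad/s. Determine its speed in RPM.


RPM = 544.39 * 60/(2*pi) = 5198.5416

5198.5416 RPM


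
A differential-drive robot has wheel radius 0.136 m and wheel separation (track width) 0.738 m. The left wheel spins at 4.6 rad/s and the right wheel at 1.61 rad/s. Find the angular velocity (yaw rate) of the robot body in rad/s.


omega = r*(wR - wL)/L = 0.136*(1.61 - (4.6))/0.738 = -0.5510

-0.5510 rad/s


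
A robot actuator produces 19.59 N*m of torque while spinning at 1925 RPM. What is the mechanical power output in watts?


omega = 1925 * 2*pi/60 = 201.585529 rad/s
P = tau * omega = 19.59 * 201.585529 = 3949.0605

3949.0605 W


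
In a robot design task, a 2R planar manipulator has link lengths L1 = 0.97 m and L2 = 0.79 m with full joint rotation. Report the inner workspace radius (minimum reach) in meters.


r_min = |L1 - L2| = |0.97 - 0.79| = 0.1800

0.1800 m


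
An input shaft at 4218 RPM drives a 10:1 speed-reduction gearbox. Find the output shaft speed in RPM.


omega_out = omega_in / N = 4218 / 10 = 421.8000

421.8000 RPM


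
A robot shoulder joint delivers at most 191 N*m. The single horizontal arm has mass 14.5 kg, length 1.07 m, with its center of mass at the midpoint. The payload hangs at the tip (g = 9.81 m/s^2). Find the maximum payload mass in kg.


tau_arm = m_arm*g*(L/2) = 14.5*9.81*1.07/2 = 76.1011 N*m
tau_payload = tau_max - tau_arm = 191 - 76.1011 = 114.8989
m_payload = tau_payload / (g*L) = 114.8989 / (9.81*1.07) = 10.9462

10.9462 kg


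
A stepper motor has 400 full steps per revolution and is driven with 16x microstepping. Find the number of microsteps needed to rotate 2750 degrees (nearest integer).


step_size = 360/(400*16) = 360/6400 = 0.056250 deg
n = 2750/(360/6400) = 2750*6400/360 = 48888.8889 -> 48889

48889 steps


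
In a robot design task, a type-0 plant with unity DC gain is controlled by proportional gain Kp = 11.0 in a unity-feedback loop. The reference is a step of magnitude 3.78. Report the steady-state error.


e_ss = R/(1 + Kp) = 3.78/(1 + 11.0) = 3.78/12.0000 = 0.3150

0.3150


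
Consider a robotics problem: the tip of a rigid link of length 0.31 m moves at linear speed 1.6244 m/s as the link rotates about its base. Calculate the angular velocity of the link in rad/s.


omega = v / L = 1.6244 / 0.31 = 5.2400

5.2400 rad/s


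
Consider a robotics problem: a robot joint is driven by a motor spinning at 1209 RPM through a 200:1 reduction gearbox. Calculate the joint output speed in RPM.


omega_joint = omega_motor / N = 1209 / 200 = 6.0450

6.0450 RPM


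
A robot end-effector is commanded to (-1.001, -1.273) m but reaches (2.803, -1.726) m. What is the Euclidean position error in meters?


dx = 2.803 - (-1.001) = 3.8040, dy = -1.726 - (-1.273) = -0.4530
err = sqrt(14.470416 + 0.205209) = 3.8309

3.8309 m


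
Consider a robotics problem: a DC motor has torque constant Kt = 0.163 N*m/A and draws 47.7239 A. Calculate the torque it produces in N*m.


tau = Kt * I = 0.163*47.7239 = 7.7790

7.7790 N*m


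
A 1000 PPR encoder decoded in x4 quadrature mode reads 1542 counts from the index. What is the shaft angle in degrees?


angle = counts * 360 / (PPR*4) = 1542 * 360 / 4000 = 138.7800

138.7800 degrees


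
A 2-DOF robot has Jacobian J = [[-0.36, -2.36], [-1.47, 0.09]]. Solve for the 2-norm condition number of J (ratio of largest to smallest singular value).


JJ^T eigenvalues: trace(JJ^T) = 7.8682, det(JJ^T) = det(J)^2 = 12.26120256
s_max^2 = (7.8682 + sqrt(12.86376100))/2 = 5.72740428
s_min^2 = (7.8682 - sqrt(12.86376100))/2 = 2.14079572
kappa = s_max/s_min = sqrt(5.72740428/2.14079572) = 1.6357

1.6357


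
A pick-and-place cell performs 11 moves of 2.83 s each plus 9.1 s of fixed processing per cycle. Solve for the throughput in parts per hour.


T_cycle = 11*2.83 + 9.1 = 40.2300 s
rate = 3600/T = 89.4855

89.4855 parts/hour


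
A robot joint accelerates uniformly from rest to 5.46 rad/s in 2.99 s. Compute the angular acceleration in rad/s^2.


alpha = delta_omega / t = 5.46 / 2.99 = 1.8261

1.8261 rad/s^2


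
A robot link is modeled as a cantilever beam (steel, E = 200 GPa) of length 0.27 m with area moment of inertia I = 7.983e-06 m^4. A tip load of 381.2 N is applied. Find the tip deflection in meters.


delta = F*L^3/(3*E*I) = 381.2*0.27^3/(3*2.000e+11*7.983e-06)
      = 7.5031596/4789800 = 1.5665e-06

1.5665e-06 m


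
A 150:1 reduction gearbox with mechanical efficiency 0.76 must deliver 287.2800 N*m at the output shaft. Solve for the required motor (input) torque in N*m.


tau_in = tau_out / (N * eta) = 287.2800 / (150 * 0.76) = 2.5200

2.5200 N*m


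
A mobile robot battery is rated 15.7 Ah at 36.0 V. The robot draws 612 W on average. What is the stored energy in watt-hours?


E = capacity * V = 15.7*36.0 = 565.2000

565.2000 Wh


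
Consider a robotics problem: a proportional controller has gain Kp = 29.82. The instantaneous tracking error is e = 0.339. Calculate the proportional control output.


u_P = Kp * e = 29.82 * 0.339 = 10.1090

10.1090


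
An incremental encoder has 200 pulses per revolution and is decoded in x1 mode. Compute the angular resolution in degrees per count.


resolution = 360 / (PPR * 1) = 360 / 200 = 1.8000

1.8000 degrees


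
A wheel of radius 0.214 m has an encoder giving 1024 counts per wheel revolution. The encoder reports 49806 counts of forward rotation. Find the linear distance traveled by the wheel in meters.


revs = 49806/1024 = 48.638672
d = revs * 2*pi*r = 48.638672 * 2*pi*0.214 = 65.3996

65.3996 m


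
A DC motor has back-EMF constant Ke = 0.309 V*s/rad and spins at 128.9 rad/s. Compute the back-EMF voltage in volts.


V_emf = Ke * omega = 0.309*128.9 = 39.8301

39.8301 V


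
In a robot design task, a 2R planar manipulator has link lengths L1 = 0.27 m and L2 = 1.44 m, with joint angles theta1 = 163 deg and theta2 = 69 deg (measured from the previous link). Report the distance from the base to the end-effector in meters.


x = L1*cos(th1) + L2*cos(th1+th2) = -1.144755
y = L1*sin(th1) + L2*sin(th1+th2) = -1.055795
d = sqrt(x^2 + y^2) = sqrt(1.310464 + 1.114703) = 1.5573

1.5573 m


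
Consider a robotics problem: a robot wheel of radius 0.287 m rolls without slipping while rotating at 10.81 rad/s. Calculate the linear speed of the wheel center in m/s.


v = omega * r = 10.81 * 0.287 = 3.1025

3.1025 m/s


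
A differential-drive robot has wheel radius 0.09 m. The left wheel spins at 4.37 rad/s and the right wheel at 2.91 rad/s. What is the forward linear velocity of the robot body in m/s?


v = r*(wR + wL)/2 = 0.09*(2.91 + 4.37)/2 = 0.3276

0.3276 m/s


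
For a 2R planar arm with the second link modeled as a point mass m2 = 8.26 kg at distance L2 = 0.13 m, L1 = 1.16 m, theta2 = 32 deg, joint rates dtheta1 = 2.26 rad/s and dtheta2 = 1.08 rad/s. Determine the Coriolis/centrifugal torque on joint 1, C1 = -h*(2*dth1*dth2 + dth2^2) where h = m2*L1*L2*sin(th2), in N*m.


h = m2*L1*L2*sin(th2) = 8.26*1.16*0.13*sin(32 deg) = 0.660072
C1 = -h*(2*2.26*1.08 + 1.08^2) = -0.660072*6.0480 = -3.9921

-3.9921 N*m


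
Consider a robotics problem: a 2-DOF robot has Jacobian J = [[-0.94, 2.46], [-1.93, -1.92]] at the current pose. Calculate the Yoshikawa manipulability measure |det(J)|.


det(J) = -0.94*-1.92 - (2.46)*(-1.93) = 6.5526
|det(J)| = 6.5526

6.5526


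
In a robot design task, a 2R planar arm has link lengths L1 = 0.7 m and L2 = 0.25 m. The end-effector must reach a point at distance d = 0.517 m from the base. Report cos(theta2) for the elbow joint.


cos(th2) = (d^2 - L1^2 - L2^2)/(2*L1*L2) = (0.517^2 - 0.7^2 - 0.25^2)/(2*0.7*0.25) = -0.8149

-0.8149


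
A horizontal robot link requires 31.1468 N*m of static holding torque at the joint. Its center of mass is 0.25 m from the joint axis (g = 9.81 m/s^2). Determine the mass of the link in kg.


m = tau / (g*L) = 31.1468 / (9.81 * 0.25) = 12.7000

12.7000 kg


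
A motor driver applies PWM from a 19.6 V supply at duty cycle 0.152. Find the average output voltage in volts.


V_avg = V_supply * D = 19.6*0.152 = 2.9792

2.9792 V


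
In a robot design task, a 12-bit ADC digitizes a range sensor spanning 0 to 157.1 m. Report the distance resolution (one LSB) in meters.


res = range / 2^n = 157.1/2^12 = 157.1/4096 = 0.0384

0.0384 m


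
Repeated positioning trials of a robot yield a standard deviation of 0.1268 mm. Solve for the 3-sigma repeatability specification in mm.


repeatability = 3*sigma = 3*0.1268 = 0.3804

0.3804 mm


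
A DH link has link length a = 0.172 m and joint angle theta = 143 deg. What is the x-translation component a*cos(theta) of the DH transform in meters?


a*cos(theta) = 0.172*cos(143 deg) = -0.1374

-0.1374 m


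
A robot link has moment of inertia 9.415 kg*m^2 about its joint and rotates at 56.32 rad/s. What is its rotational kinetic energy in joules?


KE = (1/2)*I*omega^2 = 0.5*9.415*56.32^2 = 14931.9188

14931.9188 J


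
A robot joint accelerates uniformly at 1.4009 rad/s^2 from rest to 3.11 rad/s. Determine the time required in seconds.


t = delta_omega / alpha = 3.11 / 1.4009 = 2.2200

2.2200 s


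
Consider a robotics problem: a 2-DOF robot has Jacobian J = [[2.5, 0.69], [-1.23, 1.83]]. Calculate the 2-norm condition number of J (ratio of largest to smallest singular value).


JJ^T eigenvalues: trace(JJ^T) = 11.5879, det(JJ^T) = det(J)^2 = 29.41652169
s_max^2 = (11.5879 + sqrt(16.61333965))/2 = 7.83192324
s_min^2 = (11.5879 - sqrt(16.61333965))/2 = 3.75597676
kappa = s_max/s_min = sqrt(7.83192324/3.75597676) = 1.4440

1.4440


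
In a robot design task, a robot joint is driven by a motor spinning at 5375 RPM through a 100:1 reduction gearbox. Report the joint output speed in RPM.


omega_joint = omega_motor / N = 5375 / 100 = 53.7500

53.7500 RPM


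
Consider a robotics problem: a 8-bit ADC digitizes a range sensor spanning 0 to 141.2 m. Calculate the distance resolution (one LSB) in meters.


res = range / 2^n = 141.2/2^8 = 141.2/256 = 0.5516

0.5516 m


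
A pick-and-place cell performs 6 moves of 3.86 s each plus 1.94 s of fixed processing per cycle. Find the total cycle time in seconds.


T = 6*3.86 + 1.94 = 25.1000

25.1000 s


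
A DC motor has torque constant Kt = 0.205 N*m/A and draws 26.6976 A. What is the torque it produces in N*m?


tau = Kt * I = 0.205*26.6976 = 5.4730

5.4730 N*m


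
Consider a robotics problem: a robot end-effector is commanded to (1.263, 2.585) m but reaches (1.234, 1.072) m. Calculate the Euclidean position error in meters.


dx = 1.234 - (1.263) = -0.0290, dy = 1.072 - (2.585) = -1.5130
err = sqrt(0.000841 + 2.289169) = 1.5133

1.5133 m


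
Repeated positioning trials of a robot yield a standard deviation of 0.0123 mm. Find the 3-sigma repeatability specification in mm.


repeatability = 3*sigma = 3*0.0123 = 0.0369

0.0369 mm


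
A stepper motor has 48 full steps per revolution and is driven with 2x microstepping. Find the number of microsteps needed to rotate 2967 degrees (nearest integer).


step_size = 360/(48*2) = 360/96 = 3.750000 deg
n = 2967/(360/96) = 2967*96/360 = 791.2000 -> 791

791 steps


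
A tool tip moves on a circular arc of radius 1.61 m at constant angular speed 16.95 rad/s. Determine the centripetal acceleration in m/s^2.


a_c = omega^2 * r = 16.95^2 * 1.61 = 462.5570

462.5570 m/s^2


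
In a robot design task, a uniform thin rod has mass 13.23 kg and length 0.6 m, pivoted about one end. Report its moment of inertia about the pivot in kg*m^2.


I = (1/3)*m*L^2 = (1/3)*13.23*0.6^2 = 1.5876

1.5876 kg*m^2


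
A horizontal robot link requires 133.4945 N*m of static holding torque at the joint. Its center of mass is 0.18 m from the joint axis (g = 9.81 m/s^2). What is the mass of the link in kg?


m = tau / (g*L) = 133.4945 / (9.81 * 0.18) = 75.6000

75.6000 kg


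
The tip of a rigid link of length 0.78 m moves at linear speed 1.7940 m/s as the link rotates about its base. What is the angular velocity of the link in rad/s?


omega = v / L = 1.7940 / 0.78 = 2.3000

2.3000 rad/s


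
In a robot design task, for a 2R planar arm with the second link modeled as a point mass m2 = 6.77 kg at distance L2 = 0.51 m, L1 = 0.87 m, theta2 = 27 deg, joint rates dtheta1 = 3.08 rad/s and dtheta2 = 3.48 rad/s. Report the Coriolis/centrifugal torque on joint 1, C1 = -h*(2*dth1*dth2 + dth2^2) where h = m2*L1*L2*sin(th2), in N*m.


h = m2*L1*L2*sin(th2) = 6.77*0.87*0.51*sin(27 deg) = 1.363719
C1 = -h*(2*3.08*3.48 + 3.48^2) = -1.363719*33.5472 = -45.7490

-45.7490 N*m


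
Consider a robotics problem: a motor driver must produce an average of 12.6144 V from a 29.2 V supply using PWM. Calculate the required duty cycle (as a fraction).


D = V_avg/V_supply = 12.6144/29.2 = 0.4320

0.4320


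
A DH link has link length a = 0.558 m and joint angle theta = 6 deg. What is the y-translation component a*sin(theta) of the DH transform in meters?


a*sin(theta) = 0.558*sin(6 deg) = 0.0583

0.0583 m


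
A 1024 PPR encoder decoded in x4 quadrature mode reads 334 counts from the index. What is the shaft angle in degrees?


angle = counts * 360 / (PPR*4) = 334 * 360 / 4096 = 29.3555

29.3555 degrees


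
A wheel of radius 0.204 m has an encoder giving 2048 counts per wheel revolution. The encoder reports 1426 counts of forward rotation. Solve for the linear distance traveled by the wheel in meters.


revs = 1426/2048 = 0.696289
d = revs * 2*pi*r = 0.696289 * 2*pi*0.204 = 0.8925

0.8925 m


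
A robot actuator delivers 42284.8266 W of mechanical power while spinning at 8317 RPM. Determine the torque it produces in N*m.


omega = 8317 * 2*pi/60 = 870.954203 rad/s
tau = P / omega = 42284.8266 / 870.954203 = 48.5500

48.5500 N*m


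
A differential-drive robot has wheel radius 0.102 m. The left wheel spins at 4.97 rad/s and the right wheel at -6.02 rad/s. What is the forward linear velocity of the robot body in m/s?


v = r*(wR + wL)/2 = 0.102*(-6.02 + 4.97)/2 = -0.0535

-0.0535 m/s


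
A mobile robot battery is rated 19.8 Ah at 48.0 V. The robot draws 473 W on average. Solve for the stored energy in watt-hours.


E = capacity * V = 19.8*48.0 = 950.4000

950.4000 Wh


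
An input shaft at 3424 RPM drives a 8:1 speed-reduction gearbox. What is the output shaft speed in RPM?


omega_out = omega_in / N = 3424 / 8 = 428.0000

428.0000 RPM


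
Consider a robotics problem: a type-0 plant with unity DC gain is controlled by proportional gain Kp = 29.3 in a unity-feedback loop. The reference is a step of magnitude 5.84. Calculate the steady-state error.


e_ss = R/(1 + Kp) = 5.84/(1 + 29.3) = 5.84/30.3000 = 0.1927

0.1927


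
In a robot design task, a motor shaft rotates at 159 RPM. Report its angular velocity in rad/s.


omega = 159 * 2*pi/60 = 16.6504

16.6504 rad/s


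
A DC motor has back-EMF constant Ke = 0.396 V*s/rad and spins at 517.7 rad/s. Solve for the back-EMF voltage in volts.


V_emf = Ke * omega = 0.396*517.7 = 205.0092

205.0092 V


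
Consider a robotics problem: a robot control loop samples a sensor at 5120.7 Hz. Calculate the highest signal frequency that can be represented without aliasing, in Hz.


f_max = f_s/2 = 5120.7/2 = 2560.3500

2560.3500 Hz


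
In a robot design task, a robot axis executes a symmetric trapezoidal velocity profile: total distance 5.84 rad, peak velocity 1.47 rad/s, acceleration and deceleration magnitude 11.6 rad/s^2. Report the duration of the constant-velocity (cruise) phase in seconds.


t_acc = v/a = 0.126724 s, d_acc = v^2/(2a) = 0.093142 rad each
d_cruise = 5.84 - 2*0.093142 = 5.653716 rad
t_cruise = d_cruise/v = 5.653716/1.47 = 3.8461

3.8461 s


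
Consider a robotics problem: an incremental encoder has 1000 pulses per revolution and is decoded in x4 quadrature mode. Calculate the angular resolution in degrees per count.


resolution = 360 / (PPR * 4) = 360 / 4000 = 0.0900

0.0900 degrees


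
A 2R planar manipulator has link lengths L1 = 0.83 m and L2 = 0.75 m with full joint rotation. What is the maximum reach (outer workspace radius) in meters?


r_max = L1 + L2 = 0.83 + 0.75 = 1.5800

1.5800 m


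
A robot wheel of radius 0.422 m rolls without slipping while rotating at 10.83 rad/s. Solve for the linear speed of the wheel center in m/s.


v = omega * r = 10.83 * 0.422 = 4.5703

4.5703 m/s


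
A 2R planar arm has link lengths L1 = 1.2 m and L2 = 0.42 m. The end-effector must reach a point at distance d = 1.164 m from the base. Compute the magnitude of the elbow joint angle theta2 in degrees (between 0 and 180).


cos(th2) = (d^2 - L1^2 - L2^2)/(2*L1*L2) = (1.164^2 - 1.2^2 - 0.42^2)/(2*1.2*0.42) = -0.25942857
th2 = acos(-0.25942857) = 105.0362 deg

105.0362 degrees


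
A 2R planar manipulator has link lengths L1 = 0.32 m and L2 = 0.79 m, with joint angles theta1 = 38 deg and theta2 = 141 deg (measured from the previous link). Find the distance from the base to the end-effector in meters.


x = L1*cos(th1) + L2*cos(th1+th2) = -0.537716
y = L1*sin(th1) + L2*sin(th1+th2) = 0.210799
d = sqrt(x^2 + y^2) = sqrt(0.289138 + 0.044436) = 0.5776

0.5776 m


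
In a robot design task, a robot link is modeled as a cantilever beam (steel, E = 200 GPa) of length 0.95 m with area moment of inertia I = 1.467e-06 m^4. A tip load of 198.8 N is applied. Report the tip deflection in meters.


delta = F*L^3/(3*E*I) = 198.8*0.95^3/(3*2.000e+11*1.467e-06)
      = 170.44615/880200 = 1.9364e-04

1.9364e-04 m


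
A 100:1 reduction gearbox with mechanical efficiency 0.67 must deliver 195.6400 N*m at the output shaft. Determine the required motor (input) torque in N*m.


tau_in = tau_out / (N * eta) = 195.6400 / (100 * 0.67) = 2.9200

2.9200 N*m


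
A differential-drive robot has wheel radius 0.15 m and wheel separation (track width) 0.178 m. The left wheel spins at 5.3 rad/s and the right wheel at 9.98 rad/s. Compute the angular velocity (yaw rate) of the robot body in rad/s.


omega = r*(wR - wL)/L = 0.15*(9.98 - (5.3))/0.178 = 3.9438

3.9438 rad/s


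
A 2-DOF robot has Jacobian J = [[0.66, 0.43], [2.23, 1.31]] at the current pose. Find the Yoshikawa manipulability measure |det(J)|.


det(J) = 0.66*1.31 - (0.43)*(2.23) = -0.0943
|det(J)| = 0.0943

0.0943


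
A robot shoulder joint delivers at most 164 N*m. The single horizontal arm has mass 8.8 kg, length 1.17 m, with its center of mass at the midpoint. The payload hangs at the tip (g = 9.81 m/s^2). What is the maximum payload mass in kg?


tau_arm = m_arm*g*(L/2) = 8.8*9.81*1.17/2 = 50.5019 N*m
tau_payload = tau_max - tau_arm = 164 - 50.5019 = 113.4981
m_payload = tau_payload / (g*L) = 113.4981 / (9.81*1.17) = 9.8886

9.8886 kg


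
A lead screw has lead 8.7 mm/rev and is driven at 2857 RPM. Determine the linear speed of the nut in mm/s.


v = lead * (RPM/60) = 8.7*2857/60 = 414.2650

414.2650 mm/s


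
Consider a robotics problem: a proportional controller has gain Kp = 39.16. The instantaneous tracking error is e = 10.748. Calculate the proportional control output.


u_P = Kp * e = 39.16 * 10.748 = 420.8917

420.8917


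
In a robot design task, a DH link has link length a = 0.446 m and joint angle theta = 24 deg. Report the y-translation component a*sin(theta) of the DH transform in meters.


a*sin(theta) = 0.446*sin(24 deg) = 0.1814

0.1814 m


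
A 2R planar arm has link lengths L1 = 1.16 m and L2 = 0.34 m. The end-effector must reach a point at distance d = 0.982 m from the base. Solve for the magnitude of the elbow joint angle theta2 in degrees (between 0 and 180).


cos(th2) = (d^2 - L1^2 - L2^2)/(2*L1*L2) = (0.982^2 - 1.16^2 - 0.34^2)/(2*1.16*0.34) = -0.62991379
th2 = acos(-0.62991379) = 129.0438 deg

129.0438 degrees


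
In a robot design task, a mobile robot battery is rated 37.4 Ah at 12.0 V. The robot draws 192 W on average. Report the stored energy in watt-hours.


E = capacity * V = 37.4*12.0 = 448.8000

448.8000 Wh


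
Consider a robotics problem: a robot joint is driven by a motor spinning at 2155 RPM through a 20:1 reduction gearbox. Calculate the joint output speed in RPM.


omega_joint = omega_motor / N = 2155 / 20 = 107.7500

107.7500 RPM


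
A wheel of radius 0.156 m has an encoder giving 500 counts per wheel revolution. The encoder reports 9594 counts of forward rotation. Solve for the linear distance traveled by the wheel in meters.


revs = 9594/500 = 19.188000
d = revs * 2*pi*r = 19.188000 * 2*pi*0.156 = 18.8076

18.8076 m


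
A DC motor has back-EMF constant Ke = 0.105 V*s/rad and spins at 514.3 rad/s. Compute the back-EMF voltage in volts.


V_emf = Ke * omega = 0.105*514.3 = 54.0015

54.0015 V


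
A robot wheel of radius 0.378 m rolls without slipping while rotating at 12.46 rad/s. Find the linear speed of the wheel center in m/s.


v = omega * r = 12.46 * 0.378 = 4.7099

4.7099 m/s
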